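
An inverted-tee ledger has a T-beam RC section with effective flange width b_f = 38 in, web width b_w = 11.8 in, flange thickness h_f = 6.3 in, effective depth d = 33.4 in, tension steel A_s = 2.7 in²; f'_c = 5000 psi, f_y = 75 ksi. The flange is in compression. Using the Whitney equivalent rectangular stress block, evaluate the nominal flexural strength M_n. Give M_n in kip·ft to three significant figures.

M_n ≈ 553 kip·ft

Tension: T = A_s f_y = 2.7 × 75 = 202.5 kips.
Try a within the flange: a = T/(0.85 f'_c b_f) = 202.5/(0.85 × 5 × 38) = 1.254 in.
Since a = 1.254 ≤ h_f = 6.3 in, the stress block lies entirely in the flange; analyse as a rectangular beam of width b_f.
M_n = T(d − a/2) = 202.5 × (33.4 − 0.627) = 6636.5 kip·in.
M_n = 6636.5/12 = 553.04 kip·ft.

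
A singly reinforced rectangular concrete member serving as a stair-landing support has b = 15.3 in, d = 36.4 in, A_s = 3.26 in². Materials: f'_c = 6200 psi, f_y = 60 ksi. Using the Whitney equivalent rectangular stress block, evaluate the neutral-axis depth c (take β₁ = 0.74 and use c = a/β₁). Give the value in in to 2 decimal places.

T = A_s f_y = 3.26 × 60 = 195.6 kips.
a = T/(0.85 f'_c b) = 195.6/(0.85 × 6.2 × 15.3) = 2.4259 in.
With β₁ = 0.74, c = a/β₁ = 2.4259/0.74 = 3.28 in.

c ≈ 3.28 in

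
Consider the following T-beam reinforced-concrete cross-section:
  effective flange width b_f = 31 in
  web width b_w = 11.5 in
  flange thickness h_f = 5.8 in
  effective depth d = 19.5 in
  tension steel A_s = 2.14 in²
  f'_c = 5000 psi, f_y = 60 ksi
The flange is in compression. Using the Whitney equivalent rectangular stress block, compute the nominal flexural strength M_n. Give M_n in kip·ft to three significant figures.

M_n ≈ 203 kip·ft

Tension: T = A_s f_y = 2.14 × 60 = 128.4 kips.
Try a within the flange: a = T/(0.85 f'_c b_f) = 128.4/(0.85 × 5 × 31) = 0.975 in.
Since a = 0.975 ≤ h_f = 5.8 in, the stress block lies entirely in the flange; analyse as a rectangular beam of width b_f.
M_n = T(d − a/2) = 128.4 × (19.5 − 0.4875) = 2441.2 kip·in.
M_n = 2441.2/12 = 203.43 kip·ft.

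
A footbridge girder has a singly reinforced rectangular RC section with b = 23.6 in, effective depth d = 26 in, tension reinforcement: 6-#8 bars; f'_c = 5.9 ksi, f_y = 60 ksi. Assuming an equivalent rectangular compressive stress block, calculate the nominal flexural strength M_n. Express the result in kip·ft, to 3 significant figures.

M_n ≈ 588 kip·ft

A_s = 6 × 0.79 = 4.74 in².
T = A_s f_y = 4.74 × 60 = 284.4 kips.
a = T/(0.85 f'_c b) = 284.4/(0.85 × 5.9 × 23.6) = 2.403 in.
M_n = T(d − a/2) = 284.4 × (26 − 1.2015) = 7052.7 kip·in = 7052.7/12 = 587.73 kip·ft.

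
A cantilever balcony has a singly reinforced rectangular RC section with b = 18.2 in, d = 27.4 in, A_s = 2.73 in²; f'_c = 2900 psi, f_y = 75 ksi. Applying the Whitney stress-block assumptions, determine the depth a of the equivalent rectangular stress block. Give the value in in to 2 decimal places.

a ≈ 4.56 in

T = A_s f_y = 2.73 × 75 = 204.75 kips.
a = T/(0.85 f'_c b) = 204.75/(0.85 × 2.9 × 18.2) = 4.56 in.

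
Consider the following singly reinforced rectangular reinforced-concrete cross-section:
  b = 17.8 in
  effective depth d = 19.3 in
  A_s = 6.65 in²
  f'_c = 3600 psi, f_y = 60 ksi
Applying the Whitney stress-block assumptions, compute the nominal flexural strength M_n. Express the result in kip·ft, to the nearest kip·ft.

T = A_s f_y = 6.65 × 60 = 399 kips.
a = T/(0.85 f'_c b) = 399/(0.85 × 3.6 × 17.8) = 7.325 in.
M_n = T(d − a/2) = 399 × (19.3 − 3.6625) = 6239.4 kip·in = 6239.4/12 = 519.95 kip·ft.

M_n ≈ 520 kip·ft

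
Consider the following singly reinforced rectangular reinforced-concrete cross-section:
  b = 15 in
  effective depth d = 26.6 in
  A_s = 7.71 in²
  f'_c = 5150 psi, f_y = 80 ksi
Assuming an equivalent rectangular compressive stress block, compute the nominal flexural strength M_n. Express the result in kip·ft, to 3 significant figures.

M_n ≈ 1130 kip·ft

T = A_s f_y = 7.71 × 80 = 616.8 kips.
a = T/(0.85 f'_c b) = 616.8/(0.85 × 5.15 × 15) = 9.393 in.
M_n = T(d − a/2) = 616.8 × (26.6 − 4.6965) = 13510.1 kip·in = 13510.1/12 = 1125.84 kip·ft.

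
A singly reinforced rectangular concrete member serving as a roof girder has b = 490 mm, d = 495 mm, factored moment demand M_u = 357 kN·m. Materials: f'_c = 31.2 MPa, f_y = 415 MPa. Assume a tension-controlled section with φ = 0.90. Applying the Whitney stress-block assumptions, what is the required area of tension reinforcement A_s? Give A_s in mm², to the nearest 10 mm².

M_n = M_u/φ = 357/0.90 = 396.667 kN·m.
With M_n = 0.85 f'_c a b (d − a/2), solve the quadratic for a:
a = d − √(d² − 2M_n/(0.85 f'_c b)) = 495 − √(495² − 2 × 396.667×10⁶/(0.85 × 31.2 × 490)) = 66.08 mm.
A_s = 0.85 f'_c a b / f_y = 0.85 × 31.2 × 66.08 × 490 / 415 = 2069.1 mm².

A_s ≈ 2070 mm²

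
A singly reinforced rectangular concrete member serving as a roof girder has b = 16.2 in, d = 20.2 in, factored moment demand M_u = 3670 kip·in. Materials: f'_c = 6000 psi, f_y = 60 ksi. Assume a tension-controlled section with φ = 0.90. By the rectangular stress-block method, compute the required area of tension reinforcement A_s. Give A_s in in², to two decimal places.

M_n = M_u/φ = 3670/0.90 = 4077.78 kip·in.
From M_n = 0.85 f'_c a b (d − a/2):
a = d − √(d² − 2M_n/(0.85 f'_c b)) = 20.2 − √(20.2² − 2 × 4077.78/(0.85 × 6 × 16.2)) = 2.612 in.
A_s = 0.85 f'_c a b / f_y = 0.85 × 6 × 2.612 × 16.2 / 60 = 3.597 in².

A_s ≈ 3.60 in²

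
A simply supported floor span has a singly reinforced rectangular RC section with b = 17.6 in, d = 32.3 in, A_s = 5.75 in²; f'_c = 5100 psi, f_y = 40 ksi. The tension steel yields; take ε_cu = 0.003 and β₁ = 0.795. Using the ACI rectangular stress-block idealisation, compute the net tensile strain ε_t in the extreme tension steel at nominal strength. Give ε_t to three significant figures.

ε_t ≈ 0.0226

a = A_s f_y/(0.85 f'_c b) = 3.015 in.
β₁ = 0.795, so c = a/β₁ = 3.015/0.795 = 3.792 in.
From the linear strain diagram with ε_cu = 0.003: ε_t = 0.003 (d − c)/c = 0.003 × (32.3 − 3.792)/3.792 = 0.0226.
Since ε_t ≥ 0.005, the section is tension-controlled.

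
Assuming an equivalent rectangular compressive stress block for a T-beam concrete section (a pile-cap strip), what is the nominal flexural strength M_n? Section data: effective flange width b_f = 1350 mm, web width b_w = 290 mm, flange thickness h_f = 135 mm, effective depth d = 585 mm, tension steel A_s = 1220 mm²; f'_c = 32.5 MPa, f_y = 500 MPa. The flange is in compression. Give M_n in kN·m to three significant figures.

M_n ≈ 352 kN·m

Tension: T = A_s f_y = 1220 × 500 = 610000 N.
Try a within the flange: a = T/(0.85 f'_c b_f) = 610000/(0.85 × 32.5 × 1350) = 16.36 mm.
Since a = 16.36 ≤ h_f = 135 mm, the stress block lies entirely in the flange; analyse as a rectangular beam of width b_f.
M_n = T(d − a/2) = 610000 × (585 − 8.18) = 351.86 × 10⁶ N·mm.
M_n = 351.86 kN·m.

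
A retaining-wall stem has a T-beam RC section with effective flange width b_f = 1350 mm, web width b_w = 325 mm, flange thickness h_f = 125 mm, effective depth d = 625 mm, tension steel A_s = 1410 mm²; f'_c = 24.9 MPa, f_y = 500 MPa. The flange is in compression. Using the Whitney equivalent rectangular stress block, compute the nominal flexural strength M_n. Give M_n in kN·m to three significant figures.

M_n ≈ 432 kN·m

Tension: T = A_s f_y = 1410 × 500 = 705000 N.
Try a within the flange: a = T/(0.85 f'_c b_f) = 705000/(0.85 × 24.9 × 1350) = 24.67 mm.
Since a = 24.67 ≤ h_f = 125 mm, the stress block lies entirely in the flange; analyse as a rectangular beam of width b_f.
M_n = T(d − a/2) = 705000 × (625 − 12.335) = 431.93 × 10⁶ N·mm.
M_n = 431.93 kN·m.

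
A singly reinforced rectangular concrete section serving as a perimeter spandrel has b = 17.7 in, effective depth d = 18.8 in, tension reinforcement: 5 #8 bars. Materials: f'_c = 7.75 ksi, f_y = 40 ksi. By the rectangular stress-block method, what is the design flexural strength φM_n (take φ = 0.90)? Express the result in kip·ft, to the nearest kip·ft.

φM_n ≈ 215 kip·ft

A_s = 5 × 0.79 = 3.95 in².
T = A_s f_y = 3.95 × 40 = 158 kips.
a = T/(0.85 f'_c b) = 158/(0.85 × 7.75 × 17.7) = 1.355 in.
M_n = T(d − a/2) = 158 × (18.8 − 0.6775) = 2863.4 kip·in = 2863.4/12 = 238.62 kip·ft.
φM_n = 0.90 × 238.62 = 214.76 kip·ft.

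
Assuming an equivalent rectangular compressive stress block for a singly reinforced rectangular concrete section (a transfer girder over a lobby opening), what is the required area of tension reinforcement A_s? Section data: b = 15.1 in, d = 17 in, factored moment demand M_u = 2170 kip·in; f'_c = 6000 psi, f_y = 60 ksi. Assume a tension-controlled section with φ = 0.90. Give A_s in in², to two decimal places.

M_n = M_u/φ = 2170/0.90 = 2411.11 kip·in.
From M_n = 0.85 f'_c a b (d − a/2):
a = d − √(d² − 2M_n/(0.85 f'_c b)) = 17 − √(17² − 2 × 2411.11/(0.85 × 6 × 15.1)) = 1.954 in.
A_s = 0.85 f'_c a b / f_y = 0.85 × 6 × 1.954 × 15.1 / 60 = 2.508 in².

A_s ≈ 2.51 in²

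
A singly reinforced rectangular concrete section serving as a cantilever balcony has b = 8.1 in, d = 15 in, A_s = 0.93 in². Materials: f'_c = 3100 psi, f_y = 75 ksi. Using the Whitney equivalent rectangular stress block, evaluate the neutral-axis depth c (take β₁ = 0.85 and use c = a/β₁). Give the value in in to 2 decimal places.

T = A_s f_y = 0.93 × 75 = 69.75 kips.
a = T/(0.85 f'_c b) = 69.75/(0.85 × 3.1 × 8.1) = 3.2680 in.
With β₁ = 0.85, c = a/β₁ = 3.2680/0.85 = 3.84 in.

c ≈ 3.84 in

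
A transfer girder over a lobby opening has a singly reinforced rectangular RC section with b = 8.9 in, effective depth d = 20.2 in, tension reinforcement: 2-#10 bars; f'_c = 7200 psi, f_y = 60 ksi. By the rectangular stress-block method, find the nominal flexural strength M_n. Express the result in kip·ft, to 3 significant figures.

A_s = 2 × 1.27 = 2.54 in².
T = A_s f_y = 2.54 × 60 = 152.4 kips.
a = T/(0.85 f'_c b) = 152.4/(0.85 × 7.2 × 8.9) = 2.798 in.
M_n = T(d − a/2) = 152.4 × (20.2 − 1.399) = 2865.3 kip·in = 2865.3/12 = 238.78 kip·ft.

M_n ≈ 239 kip·ft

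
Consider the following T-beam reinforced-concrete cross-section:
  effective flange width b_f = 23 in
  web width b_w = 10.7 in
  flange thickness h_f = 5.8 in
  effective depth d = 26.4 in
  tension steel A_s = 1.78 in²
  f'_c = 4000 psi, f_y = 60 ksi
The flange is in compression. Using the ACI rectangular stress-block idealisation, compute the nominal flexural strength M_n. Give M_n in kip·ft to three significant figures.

M_n ≈ 229 kip·ft

Tension: T = A_s f_y = 1.78 × 60 = 106.8 kips.
Try a within the flange: a = T/(0.85 f'_c b_f) = 106.8/(0.85 × 4 × 23) = 1.366 in.
Since a = 1.366 ≤ h_f = 5.8 in, the stress block lies entirely in the flange; analyse as a rectangular beam of width b_f.
M_n = T(d − a/2) = 106.8 × (26.4 − 0.683) = 2746.6 kip·in.
M_n = 2746.6/12 = 228.88 kip·ft.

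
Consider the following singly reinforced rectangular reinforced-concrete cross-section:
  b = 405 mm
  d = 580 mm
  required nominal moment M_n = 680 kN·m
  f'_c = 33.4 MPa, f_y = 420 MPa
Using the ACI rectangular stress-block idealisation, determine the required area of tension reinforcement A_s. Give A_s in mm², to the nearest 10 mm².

With M_n = 0.85 f'_c a b (d − a/2), solve the quadratic for a:
a = d − √(d² − 2M_n/(0.85 f'_c b)) = 580 − √(580² − 2 × 680×10⁶/(0.85 × 33.4 × 405)) = 112.97 mm.
A_s = 0.85 f'_c a b / f_y = 0.85 × 33.4 × 112.97 × 405 / 420 = 3092.7 mm².

A_s ≈ 3090 mm²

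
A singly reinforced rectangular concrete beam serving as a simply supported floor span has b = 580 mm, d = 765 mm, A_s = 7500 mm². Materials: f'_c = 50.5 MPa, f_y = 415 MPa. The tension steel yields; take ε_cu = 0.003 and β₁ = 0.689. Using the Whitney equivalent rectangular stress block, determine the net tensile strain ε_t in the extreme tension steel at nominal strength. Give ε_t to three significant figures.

a = A_s f_y/(0.85 f'_c b) = 125.02 mm.
β₁ = 0.689, so c = a/β₁ = 125.02/0.689 = 181.45 mm.
From the linear strain diagram with ε_cu = 0.003: ε_t = 0.003 (d − c)/c = 0.003 × (765 − 181.45)/181.45 = 0.00965.
Since ε_t ≥ 0.005, the section is tension-controlled.

ε_t ≈ 0.00965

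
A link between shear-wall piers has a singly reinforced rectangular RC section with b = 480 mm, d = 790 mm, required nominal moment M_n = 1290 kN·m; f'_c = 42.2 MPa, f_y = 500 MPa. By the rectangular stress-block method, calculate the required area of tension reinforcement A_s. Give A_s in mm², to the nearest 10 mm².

With M_n = 0.85 f'_c a b (d − a/2), solve the quadratic for a:
a = d − √(d² − 2M_n/(0.85 f'_c b)) = 790 − √(790² − 2 × 1290×10⁶/(0.85 × 42.2 × 480)) = 101.34 mm.
A_s = 0.85 f'_c a b / f_y = 0.85 × 42.2 × 101.34 × 480 / 500 = 3489.7 mm².

A_s ≈ 3490 mm²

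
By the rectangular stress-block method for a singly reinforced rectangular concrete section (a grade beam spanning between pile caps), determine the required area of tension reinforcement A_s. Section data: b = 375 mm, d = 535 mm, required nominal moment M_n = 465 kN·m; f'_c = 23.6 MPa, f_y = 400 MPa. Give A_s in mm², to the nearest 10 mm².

A_s ≈ 2480 mm²

With M_n = 0.85 f'_c a b (d − a/2), solve the quadratic for a:
a = d − √(d² − 2M_n/(0.85 f'_c b)) = 535 − √(535² − 2 × 465×10⁶/(0.85 × 23.6 × 375)) = 131.77 mm.
A_s = 0.85 f'_c a b / f_y = 0.85 × 23.6 × 131.77 × 375 / 400 = 2478.1 mm².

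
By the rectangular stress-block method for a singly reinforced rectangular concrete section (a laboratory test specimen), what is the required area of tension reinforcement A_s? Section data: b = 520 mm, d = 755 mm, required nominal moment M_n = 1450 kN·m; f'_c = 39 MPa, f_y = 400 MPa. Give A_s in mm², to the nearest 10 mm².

A_s ≈ 5220 mm²

With M_n = 0.85 f'_c a b (d − a/2), solve the quadratic for a:
a = d − √(d² − 2M_n/(0.85 f'_c b)) = 755 − √(755² − 2 × 1450×10⁶/(0.85 × 39 × 520)) = 121.13 mm.
A_s = 0.85 f'_c a b / f_y = 0.85 × 39 × 121.13 × 520 / 400 = 5220.1 mm².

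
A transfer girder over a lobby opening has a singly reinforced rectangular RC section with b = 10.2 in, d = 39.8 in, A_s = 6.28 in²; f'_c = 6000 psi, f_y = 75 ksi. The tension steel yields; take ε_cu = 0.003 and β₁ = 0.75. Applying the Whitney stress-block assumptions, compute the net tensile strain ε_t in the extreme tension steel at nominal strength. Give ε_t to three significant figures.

a = A_s f_y/(0.85 f'_c b) = 9.054 in.
β₁ = 0.75, so c = a/β₁ = 9.054/0.75 = 12.072 in.
From the linear strain diagram with ε_cu = 0.003: ε_t = 0.003 (d − c)/c = 0.003 × (39.8 − 12.072)/12.072 = 0.00689.
Since ε_t ≥ 0.005, the section is tension-controlled.

ε_t ≈ 0.00689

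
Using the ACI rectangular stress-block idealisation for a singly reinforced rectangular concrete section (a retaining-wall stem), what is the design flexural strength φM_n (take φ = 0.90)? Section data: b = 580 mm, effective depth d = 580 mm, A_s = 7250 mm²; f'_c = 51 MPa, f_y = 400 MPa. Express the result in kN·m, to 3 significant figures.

φM_n ≈ 1360 kN·m

T = A_s f_y = 7250 × 400 = 2900000 N = 2900 kN.
From C = T: a = T/(0.85 f'_c b) = 2900000/(0.85 × 51 × 580) = 115.34 mm.
M_n = T(d − a/2) = 2900 kN × (580 − 57.67) mm = 1514.76 kN·m.
φM_n = 0.90 × 1514.76 = 1363.28 kN·m.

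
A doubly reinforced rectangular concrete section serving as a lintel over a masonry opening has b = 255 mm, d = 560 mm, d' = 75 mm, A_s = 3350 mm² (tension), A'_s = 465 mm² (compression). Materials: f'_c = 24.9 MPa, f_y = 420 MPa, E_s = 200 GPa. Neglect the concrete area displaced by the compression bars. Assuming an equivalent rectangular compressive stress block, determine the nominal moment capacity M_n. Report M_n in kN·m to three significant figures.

M_n ≈ 637 kN·m

Assume both tension and compression steel yield.
Net tension couple steel: A_s − A'_s = 2885 mm².
a = (A_s − A'_s) f_y / (0.85 f'_c b) = 1211700/(0.85 × 24.9 × 255) = 224.51 mm.
c = a/β₁ = 224.51/0.85 = 264.13 mm; ε'_s = 0.003(c − d')/c = 0.0021 ≥ f_y/E_s = 0.0021, so compression steel does yield.
M_n = (A_s − A'_s) f_y (d − a/2) + A'_s f_y (d − d') = [1211700 × (560 − 112.255) + 195300 × (560 − 75)] × 10⁻⁶ = 542.53 + 94.72 = 637.25 kN·m.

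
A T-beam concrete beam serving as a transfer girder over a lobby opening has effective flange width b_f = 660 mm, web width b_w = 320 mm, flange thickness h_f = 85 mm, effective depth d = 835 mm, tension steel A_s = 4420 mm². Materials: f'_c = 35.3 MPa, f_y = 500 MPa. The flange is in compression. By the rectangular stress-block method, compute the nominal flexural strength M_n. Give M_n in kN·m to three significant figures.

Tension: T = A_s f_y = 4420 × 500 = 2210000 N.
Try a within the flange: a = T/(0.85 f'_c b_f) = 2210000/(0.85 × 35.3 × 660) = 111.60 mm.
a = 111.60 > h_f = 85 mm: the block extends into the web. Split into flange-overhang and web parts.
C_f = 0.85 f'_c (b_f − b_w) h_f = 0.85 × 35.3 × (660 − 320) × 85 = 867145 N.
Remaining web compression depth: a_w = (T − C_f)/(0.85 f'_c b_w) = (2210000 − 867145)/(0.85 × 35.3 × 320) = 139.86 mm.
M_n = C_f(d − h_f/2) + (T − C_f)(d − a_w/2) = 867145 × (835 − 42.5) + 1342855 × (835 − 69.93) = 687.21 + 1027.38 = 1714.59 × 10⁶ N·mm.
M_n = 1714.59 kN·m.

M_n ≈ 1710 kN·m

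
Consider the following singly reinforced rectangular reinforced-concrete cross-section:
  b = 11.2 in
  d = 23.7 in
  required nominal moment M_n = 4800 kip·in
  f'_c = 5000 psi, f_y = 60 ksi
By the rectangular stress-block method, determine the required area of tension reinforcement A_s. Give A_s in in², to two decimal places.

A_s ≈ 3.75 in²

From M_n = 0.85 f'_c a b (d − a/2):
a = d − √(d² − 2M_n/(0.85 f'_c b)) = 23.7 − √(23.7² − 2 × 4800/(0.85 × 5 × 11.2)) = 4.726 in.
A_s = 0.85 f'_c a b / f_y = 0.85 × 5 × 4.726 × 11.2 / 60 = 3.749 in².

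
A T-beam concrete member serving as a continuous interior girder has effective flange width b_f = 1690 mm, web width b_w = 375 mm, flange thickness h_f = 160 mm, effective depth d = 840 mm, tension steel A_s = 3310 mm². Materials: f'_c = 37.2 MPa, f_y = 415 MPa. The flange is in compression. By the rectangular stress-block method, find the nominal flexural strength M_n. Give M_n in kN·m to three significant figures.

M_n ≈ 1140 kN·m

Tension: T = A_s f_y = 3310 × 415 = 1373650 N.
Try a within the flange: a = T/(0.85 f'_c b_f) = 1373650/(0.85 × 37.2 × 1690) = 25.71 mm.
Since a = 25.71 ≤ h_f = 160 mm, the stress block lies entirely in the flange; analyse as a rectangular beam of width b_f.
M_n = T(d − a/2) = 1373650 × (840 − 12.855) = 1136.21 × 10⁶ N·mm.
M_n = 1136.21 kN·m.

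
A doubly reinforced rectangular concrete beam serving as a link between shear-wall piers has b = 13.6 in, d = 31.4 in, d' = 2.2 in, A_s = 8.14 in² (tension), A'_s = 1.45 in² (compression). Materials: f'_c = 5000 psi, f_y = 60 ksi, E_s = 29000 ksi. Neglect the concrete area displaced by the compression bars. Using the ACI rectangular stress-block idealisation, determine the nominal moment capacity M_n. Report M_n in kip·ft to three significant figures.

M_n ≈ 1150 kip·ft

Assume both steels yield.
a = (A_s − A'_s) f_y/(0.85 f'_c b) = (8.14 − 1.45) × 60/(0.85 × 5 × 13.6) = 6.945 in.
c = a/β₁ = 6.945/0.8 = 8.681 in; ε'_s = 0.003(c − d')/c = 0.0022 ≥ ε_y = 0.0021, so the compression steel yields.
M_n = (A_s − A'_s) f_y (d − a/2) + A'_s f_y (d − d') = 401.4 × (31.4 − 3.4725) + 87 × (31.4 − 2.2) = 11210.1 + 2540.4 = 13750.5 kip·in = 13750.5/12 = 1145.88 kip·ft.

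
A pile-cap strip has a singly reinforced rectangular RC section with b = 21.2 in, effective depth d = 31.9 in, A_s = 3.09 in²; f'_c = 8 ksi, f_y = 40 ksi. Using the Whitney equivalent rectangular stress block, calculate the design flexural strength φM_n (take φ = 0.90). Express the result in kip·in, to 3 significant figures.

φM_n ≈ 3500 kip·in

T = A_s f_y = 3.09 × 40 = 123.6 kips.
a = T/(0.85 f'_c b) = 123.6/(0.85 × 8 × 21.2) = 0.857 in.
M_n = T(d − a/2) = 123.6 × (31.9 − 0.4285) = 3889.9 kip·in.
φM_n = 0.90 × 3889.9 = 3500.9 kip·in.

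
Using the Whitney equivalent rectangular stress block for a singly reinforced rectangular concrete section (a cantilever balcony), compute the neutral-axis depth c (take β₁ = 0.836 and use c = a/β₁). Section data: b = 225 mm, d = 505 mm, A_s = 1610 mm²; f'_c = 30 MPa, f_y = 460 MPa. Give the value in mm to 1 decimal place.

c ≈ 154.4 mm

T = A_s f_y = 1610 × 460 = 740600 N = 740.6 kN.
Setting C = 0.85 f'_c a b equal to T: a = 740600/(0.85 × 30 × 225) = 129.081 mm.
With β₁ = 0.836, c = a/β₁ = 129.081/0.836 = 154.4 mm.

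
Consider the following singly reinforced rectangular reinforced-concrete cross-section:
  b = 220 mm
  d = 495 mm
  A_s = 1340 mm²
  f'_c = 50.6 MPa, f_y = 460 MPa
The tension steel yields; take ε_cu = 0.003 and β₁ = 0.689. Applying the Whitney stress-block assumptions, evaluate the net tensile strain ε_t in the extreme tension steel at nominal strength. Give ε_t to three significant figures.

ε_t ≈ 0.0127

a = A_s f_y/(0.85 f'_c b) = 65.14 mm.
β₁ = 0.689, so c = a/β₁ = 65.14/0.689 = 94.54 mm.
From the linear strain diagram with ε_cu = 0.003: ε_t = 0.003 (d − c)/c = 0.003 × (495 − 94.54)/94.54 = 0.0127.
Since ε_t ≥ 0.005, the section is tension-controlled.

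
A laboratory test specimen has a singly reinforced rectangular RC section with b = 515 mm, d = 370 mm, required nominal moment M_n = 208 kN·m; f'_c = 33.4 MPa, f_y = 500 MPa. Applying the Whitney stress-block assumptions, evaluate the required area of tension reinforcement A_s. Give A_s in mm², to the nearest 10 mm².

A_s ≈ 1190 mm²

With M_n = 0.85 f'_c a b (d − a/2), solve the quadratic for a:
a = d − √(d² − 2M_n/(0.85 f'_c b)) = 370 − √(370² − 2 × 208×10⁶/(0.85 × 33.4 × 515)) = 40.69 mm.
A_s = 0.85 f'_c a b / f_y = 0.85 × 33.4 × 40.69 × 515 / 500 = 1189.8 mm².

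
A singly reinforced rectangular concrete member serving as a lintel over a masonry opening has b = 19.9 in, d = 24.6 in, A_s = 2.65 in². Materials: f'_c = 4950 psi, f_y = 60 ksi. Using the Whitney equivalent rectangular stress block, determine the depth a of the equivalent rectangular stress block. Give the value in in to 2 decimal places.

T = A_s f_y = 2.65 × 60 = 159 kips.
a = T/(0.85 f'_c b) = 159/(0.85 × 4.95 × 19.9) = 1.90 in.

a ≈ 1.90 in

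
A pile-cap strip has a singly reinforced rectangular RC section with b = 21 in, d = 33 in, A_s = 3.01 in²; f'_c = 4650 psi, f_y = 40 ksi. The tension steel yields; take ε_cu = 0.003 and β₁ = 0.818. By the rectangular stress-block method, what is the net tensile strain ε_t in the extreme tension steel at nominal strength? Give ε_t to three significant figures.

ε_t ≈ 0.0528

a = A_s f_y/(0.85 f'_c b) = 1.451 in.
β₁ = 0.818, so c = a/β₁ = 1.451/0.818 = 1.774 in.
From the linear strain diagram with ε_cu = 0.003: ε_t = 0.003 (d − c)/c = 0.003 × (33 − 1.774)/1.774 = 0.0528.
Since ε_t ≥ 0.005, the section is tension-controlled.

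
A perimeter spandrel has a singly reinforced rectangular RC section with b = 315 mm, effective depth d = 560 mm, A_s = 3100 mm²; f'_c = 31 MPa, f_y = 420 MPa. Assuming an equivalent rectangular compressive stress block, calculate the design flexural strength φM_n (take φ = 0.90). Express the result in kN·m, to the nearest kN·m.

φM_n ≈ 564 kN·m

T = A_s f_y = 3100 × 420 = 1302000 N = 1302 kN.
From C = T: a = T/(0.85 f'_c b) = 1302000/(0.85 × 31 × 315) = 156.86 mm.
M_n = T(d − a/2) = 1302 kN × (560 − 78.43) mm = 627.00 kN·m.
φM_n = 0.90 × 627.00 = 564.30 kN·m.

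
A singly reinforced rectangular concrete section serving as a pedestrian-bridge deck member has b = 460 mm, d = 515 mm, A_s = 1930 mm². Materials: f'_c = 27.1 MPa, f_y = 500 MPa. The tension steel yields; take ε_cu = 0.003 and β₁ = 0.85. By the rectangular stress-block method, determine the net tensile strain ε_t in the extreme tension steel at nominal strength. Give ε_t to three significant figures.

a = A_s f_y/(0.85 f'_c b) = 91.07 mm.
β₁ = 0.85, so c = a/β₁ = 91.07/0.85 = 107.14 mm.
From the linear strain diagram with ε_cu = 0.003: ε_t = 0.003 (d − c)/c = 0.003 × (515 − 107.14)/107.14 = 0.0114.
Since ε_t ≥ 0.005, the section is tension-controlled.

ε_t ≈ 0.0114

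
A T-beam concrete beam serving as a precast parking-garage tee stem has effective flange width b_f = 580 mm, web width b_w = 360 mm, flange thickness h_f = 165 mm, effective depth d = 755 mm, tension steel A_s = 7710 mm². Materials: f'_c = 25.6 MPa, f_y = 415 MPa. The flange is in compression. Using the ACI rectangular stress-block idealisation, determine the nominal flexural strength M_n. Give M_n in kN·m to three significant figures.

Tension: T = A_s f_y = 7710 × 415 = 3199650 N.
Try a within the flange: a = T/(0.85 f'_c b_f) = 3199650/(0.85 × 25.6 × 580) = 253.52 mm.
a = 253.52 > h_f = 165 mm: the block extends into the web. Split into flange-overhang and web parts.
C_f = 0.85 f'_c (b_f − b_w) h_f = 0.85 × 25.6 × (580 − 360) × 165 = 789888 N.
Remaining web compression depth: a_w = (T − C_f)/(0.85 f'_c b_w) = (3199650 − 789888)/(0.85 × 25.6 × 360) = 307.62 mm.
M_n = C_f(d − h_f/2) + (T − C_f)(d − a_w/2) = 789888 × (755 − 82.5) + 2409762 × (755 − 153.81) = 531.20 + 1448.72 = 1979.92 × 10⁶ N·mm.
M_n = 1979.92 kN·m.

M_n ≈ 1980 kN·m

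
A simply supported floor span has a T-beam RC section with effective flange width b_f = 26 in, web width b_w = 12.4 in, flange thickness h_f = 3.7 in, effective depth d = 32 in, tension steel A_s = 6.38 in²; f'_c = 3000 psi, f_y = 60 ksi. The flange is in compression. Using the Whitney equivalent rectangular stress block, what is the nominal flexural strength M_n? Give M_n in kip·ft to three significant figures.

M_n ≈ 916 kip·ft

Tension: T = A_s f_y = 6.38 × 60 = 382.8 kips.
Try a within the flange: a = T/(0.85 f'_c b_f) = 382.8/(0.85 × 3 × 26) = 5.774 in.
a = 5.774 > h_f = 3.7 in: the block extends into the web. Split into flange-overhang and web parts.
C_f = 0.85 f'_c (b_f − b_w) h_f = 0.85 × 3 × (26 − 12.4) × 3.7 = 128.3 kips.
Remaining web compression depth: a_w = (T − C_f)/(0.85 f'_c b_w) = (382.8 − 128.3)/(0.85 × 3 × 12.4) = 8.049 in.
M_n = C_f(d − h_f/2) + (T − C_f)(d − a_w/2) = 128.3 × (32 − 1.85) + 254.5 × (32 − 4.0245) = 3868.2 + 7119.8 = 10988.0 kip·in.
M_n = 10988.0/12 = 915.67 kip·ft.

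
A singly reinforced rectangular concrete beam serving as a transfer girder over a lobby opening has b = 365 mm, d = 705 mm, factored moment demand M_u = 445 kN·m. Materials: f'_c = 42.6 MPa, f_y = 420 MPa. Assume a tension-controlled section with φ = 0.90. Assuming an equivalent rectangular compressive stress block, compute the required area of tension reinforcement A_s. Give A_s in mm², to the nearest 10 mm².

A_s ≈ 1740 mm²

M_n = M_u/φ = 445/0.90 = 494.444 kN·m.
With M_n = 0.85 f'_c a b (d − a/2), solve the quadratic for a:
a = d − √(d² − 2M_n/(0.85 f'_c b)) = 705 − √(705² − 2 × 494.444×10⁶/(0.85 × 42.6 × 365)) = 55.23 mm.
A_s = 0.85 f'_c a b / f_y = 0.85 × 42.6 × 55.23 × 365 / 420 = 1738.0 mm².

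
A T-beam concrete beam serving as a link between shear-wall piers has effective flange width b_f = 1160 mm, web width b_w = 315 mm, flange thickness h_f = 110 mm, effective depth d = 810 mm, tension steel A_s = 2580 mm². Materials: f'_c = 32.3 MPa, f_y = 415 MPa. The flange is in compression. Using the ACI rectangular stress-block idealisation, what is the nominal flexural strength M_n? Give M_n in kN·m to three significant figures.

Tension: T = A_s f_y = 2580 × 415 = 1070700 N.
Try a within the flange: a = T/(0.85 f'_c b_f) = 1070700/(0.85 × 32.3 × 1160) = 33.62 mm.
Since a = 33.62 ≤ h_f = 110 mm, the stress block lies entirely in the flange; analyse as a rectangular beam of width b_f.
M_n = T(d − a/2) = 1070700 × (810 − 16.81) = 849.27 × 10⁶ N·mm.
M_n = 849.27 kN·m.

M_n ≈ 849 kN·m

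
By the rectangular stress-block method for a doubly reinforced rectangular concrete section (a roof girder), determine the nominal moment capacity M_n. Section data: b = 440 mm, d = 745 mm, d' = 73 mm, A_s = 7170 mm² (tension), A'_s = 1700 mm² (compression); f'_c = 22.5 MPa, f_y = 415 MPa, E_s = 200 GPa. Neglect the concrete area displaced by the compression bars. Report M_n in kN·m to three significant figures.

Assume both tension and compression steel yield.
Net tension couple steel: A_s − A'_s = 5470 mm².
a = (A_s − A'_s) f_y / (0.85 f'_c b) = 2270050/(0.85 × 22.5 × 440) = 269.76 mm.
c = a/β₁ = 269.76/0.85 = 317.36 mm; ε'_s = 0.003(c − d')/c = 0.0023 ≥ f_y/E_s = 0.0021, so compression steel does yield.
M_n = (A_s − A'_s) f_y (d − a/2) + A'_s f_y (d − d') = [2270050 × (745 − 134.88) + 705500 × (745 − 73)] × 10⁻⁶ = 1385.00 + 474.10 = 1859.10 kN·m.

M_n ≈ 1860 kN·m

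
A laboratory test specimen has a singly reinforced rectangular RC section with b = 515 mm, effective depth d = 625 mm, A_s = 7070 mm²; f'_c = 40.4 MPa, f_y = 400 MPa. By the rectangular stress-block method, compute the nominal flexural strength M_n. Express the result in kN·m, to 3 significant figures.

T = A_s f_y = 7070 × 400 = 2828000 N = 2828 kN.
From C = T: a = T/(0.85 f'_c b) = 2828000/(0.85 × 40.4 × 515) = 159.91 mm.
M_n = T(d − a/2) = 2828 kN × (625 − 79.955) mm = 1541.39 kN·m.

M_n ≈ 1540 kN·m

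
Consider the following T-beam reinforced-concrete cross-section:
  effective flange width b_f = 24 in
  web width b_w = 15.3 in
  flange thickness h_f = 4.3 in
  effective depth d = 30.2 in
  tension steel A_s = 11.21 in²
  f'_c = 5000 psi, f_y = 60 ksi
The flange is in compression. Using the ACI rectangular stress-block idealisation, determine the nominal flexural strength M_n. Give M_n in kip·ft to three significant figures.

Tension: T = A_s f_y = 11.21 × 60 = 672.6 kips.
Try a within the flange: a = T/(0.85 f'_c b_f) = 672.6/(0.85 × 5 × 24) = 6.594 in.
a = 6.594 > h_f = 4.3 in: the block extends into the web. Split into flange-overhang and web parts.
C_f = 0.85 f'_c (b_f − b_w) h_f = 0.85 × 5 × (24 − 15.3) × 4.3 = 159.0 kips.
Remaining web compression depth: a_w = (T − C_f)/(0.85 f'_c b_w) = (672.6 − 159.0)/(0.85 × 5 × 15.3) = 7.899 in.
M_n = C_f(d − h_f/2) + (T − C_f)(d − a_w/2) = 159.0 × (30.2 − 2.15) + 513.6 × (30.2 − 3.9495) = 4460.0 + 13482.3 = 17942.3 kip·in.
M_n = 17942.3/12 = 1495.19 kip·ft.

M_n ≈ 1500 kip·ft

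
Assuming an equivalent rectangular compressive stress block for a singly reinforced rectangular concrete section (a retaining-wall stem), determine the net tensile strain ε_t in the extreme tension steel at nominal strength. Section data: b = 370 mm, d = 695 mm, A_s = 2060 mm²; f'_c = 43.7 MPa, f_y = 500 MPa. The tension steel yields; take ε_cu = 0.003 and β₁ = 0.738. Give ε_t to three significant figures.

ε_t ≈ 0.0175

a = A_s f_y/(0.85 f'_c b) = 74.94 mm.
β₁ = 0.738, so c = a/β₁ = 74.94/0.738 = 101.54 mm.
From the linear strain diagram with ε_cu = 0.003: ε_t = 0.003 (d − c)/c = 0.003 × (695 − 101.54)/101.54 = 0.0175.
Since ε_t ≥ 0.005, the section is tension-controlled.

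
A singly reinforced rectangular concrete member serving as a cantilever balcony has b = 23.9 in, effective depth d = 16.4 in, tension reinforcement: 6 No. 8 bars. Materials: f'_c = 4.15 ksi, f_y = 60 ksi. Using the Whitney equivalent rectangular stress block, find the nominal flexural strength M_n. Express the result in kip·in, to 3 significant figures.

A_s = 6 × 0.79 = 4.74 in².
T = A_s f_y = 4.74 × 60 = 284.4 kips.
a = T/(0.85 f'_c b) = 284.4/(0.85 × 4.15 × 23.9) = 3.373 in.
M_n = T(d − a/2) = 284.4 × (16.4 − 1.6865) = 4184.5 kip·in.

M_n ≈ 4180 kip·in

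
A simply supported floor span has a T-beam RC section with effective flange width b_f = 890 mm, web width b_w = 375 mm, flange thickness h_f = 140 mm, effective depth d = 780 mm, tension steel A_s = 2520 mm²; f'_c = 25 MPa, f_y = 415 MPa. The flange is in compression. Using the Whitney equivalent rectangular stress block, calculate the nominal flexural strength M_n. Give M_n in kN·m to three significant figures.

M_n ≈ 787 kN·m

Tension: T = A_s f_y = 2520 × 415 = 1045800 N.
Try a within the flange: a = T/(0.85 f'_c b_f) = 1045800/(0.85 × 25 × 890) = 55.30 mm.
Since a = 55.30 ≤ h_f = 140 mm, the stress block lies entirely in the flange; analyse as a rectangular beam of width b_f.
M_n = T(d − a/2) = 1045800 × (780 − 27.65) = 786.81 × 10⁶ N·mm.
M_n = 786.81 kN·m.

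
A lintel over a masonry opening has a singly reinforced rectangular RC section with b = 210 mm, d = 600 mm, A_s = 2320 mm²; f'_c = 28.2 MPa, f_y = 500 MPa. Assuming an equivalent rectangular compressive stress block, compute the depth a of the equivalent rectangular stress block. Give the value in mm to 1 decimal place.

T = A_s f_y = 2320 × 500 = 1160000 N = 1160 kN.
Setting C = 0.85 f'_c a b equal to T: a = 1160000/(0.85 × 28.2 × 210) = 230.4 mm.

a ≈ 230.4 mm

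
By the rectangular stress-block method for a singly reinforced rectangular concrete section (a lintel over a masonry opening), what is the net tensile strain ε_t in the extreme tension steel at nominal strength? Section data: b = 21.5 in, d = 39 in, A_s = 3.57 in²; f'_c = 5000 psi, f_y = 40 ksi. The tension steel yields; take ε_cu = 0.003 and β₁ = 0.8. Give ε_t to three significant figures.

ε_t ≈ 0.0569

a = A_s f_y/(0.85 f'_c b) = 1.563 in.
β₁ = 0.8, so c = a/β₁ = 1.563/0.8 = 1.954 in.
From the linear strain diagram with ε_cu = 0.003: ε_t = 0.003 (d − c)/c = 0.003 × (39 − 1.954)/1.954 = 0.0569.
Since ε_t ≥ 0.005, the section is tension-controlled.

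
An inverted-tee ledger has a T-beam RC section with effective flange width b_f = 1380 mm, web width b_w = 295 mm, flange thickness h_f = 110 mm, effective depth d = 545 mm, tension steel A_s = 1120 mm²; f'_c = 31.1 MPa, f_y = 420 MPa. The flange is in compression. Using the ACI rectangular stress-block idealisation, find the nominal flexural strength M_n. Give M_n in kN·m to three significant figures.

M_n ≈ 253 kN·m

Tension: T = A_s f_y = 1120 × 420 = 470400 N.
Try a within the flange: a = T/(0.85 f'_c b_f) = 470400/(0.85 × 31.1 × 1380) = 12.89 mm.
Since a = 12.89 ≤ h_f = 110 mm, the stress block lies entirely in the flange; analyse as a rectangular beam of width b_f.
M_n = T(d − a/2) = 470400 × (545 − 6.445) = 253.34 × 10⁶ N·mm.
M_n = 253.34 kN·m.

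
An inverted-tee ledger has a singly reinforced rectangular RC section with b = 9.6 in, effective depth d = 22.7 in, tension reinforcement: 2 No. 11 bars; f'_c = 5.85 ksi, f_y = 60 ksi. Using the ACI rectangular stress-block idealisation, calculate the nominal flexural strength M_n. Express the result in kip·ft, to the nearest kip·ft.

A_s = 2 × 1.56 = 3.12 in².
T = A_s f_y = 3.12 × 60 = 187.2 kips.
a = T/(0.85 f'_c b) = 187.2/(0.85 × 5.85 × 9.6) = 3.922 in.
M_n = T(d − a/2) = 187.2 × (22.7 − 1.961) = 3882.3 kip·in = 3882.3/12 = 323.53 kip·ft.

M_n ≈ 324 kip·ft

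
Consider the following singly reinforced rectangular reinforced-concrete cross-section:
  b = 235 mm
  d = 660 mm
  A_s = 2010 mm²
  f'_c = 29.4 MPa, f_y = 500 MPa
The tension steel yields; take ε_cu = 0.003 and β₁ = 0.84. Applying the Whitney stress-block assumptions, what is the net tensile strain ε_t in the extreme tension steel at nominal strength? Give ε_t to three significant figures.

ε_t ≈ 0.00672

a = A_s f_y/(0.85 f'_c b) = 171.13 mm.
β₁ = 0.84, so c = a/β₁ = 171.13/0.84 = 203.73 mm.
From the linear strain diagram with ε_cu = 0.003: ε_t = 0.003 (d − c)/c = 0.003 × (660 − 203.73)/203.73 = 0.00672.
Since ε_t ≥ 0.005, the section is tension-controlled.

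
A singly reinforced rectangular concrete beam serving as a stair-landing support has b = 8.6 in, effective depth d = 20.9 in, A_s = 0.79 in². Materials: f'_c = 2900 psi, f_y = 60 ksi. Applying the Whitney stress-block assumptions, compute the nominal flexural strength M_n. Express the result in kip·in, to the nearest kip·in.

T = A_s f_y = 0.79 × 60 = 47.4 kips.
a = T/(0.85 f'_c b) = 47.4/(0.85 × 2.9 × 8.6) = 2.236 in.
M_n = T(d − a/2) = 47.4 × (20.9 − 1.118) = 937.7 kip·in.

M_n ≈ 938 kip·in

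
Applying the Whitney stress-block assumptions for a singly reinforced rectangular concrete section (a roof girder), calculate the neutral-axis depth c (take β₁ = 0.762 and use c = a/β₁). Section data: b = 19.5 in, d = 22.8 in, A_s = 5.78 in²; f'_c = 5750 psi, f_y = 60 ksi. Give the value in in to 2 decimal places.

c ≈ 4.78 in

T = A_s f_y = 5.78 × 60 = 346.8 kips.
a = T/(0.85 f'_c b) = 346.8/(0.85 × 5.75 × 19.5) = 3.6388 in.
With β₁ = 0.762, c = a/β₁ = 3.6388/0.762 = 4.78 in.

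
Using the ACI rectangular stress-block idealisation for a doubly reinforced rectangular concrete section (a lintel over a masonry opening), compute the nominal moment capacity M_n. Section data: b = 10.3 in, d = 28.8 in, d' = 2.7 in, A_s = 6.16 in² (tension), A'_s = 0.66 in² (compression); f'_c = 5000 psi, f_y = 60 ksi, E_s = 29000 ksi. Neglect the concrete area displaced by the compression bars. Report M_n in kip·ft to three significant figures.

M_n ≈ 774 kip·ft

Assume both steels yield.
a = (A_s − A'_s) f_y/(0.85 f'_c b) = (6.16 − 0.66) × 60/(0.85 × 5 × 10.3) = 7.539 in.
c = a/β₁ = 7.539/0.8 = 9.424 in; ε'_s = 0.003(c − d')/c = 0.0021 ≥ ε_y = 0.0021, so the compression steel yields.
M_n = (A_s − A'_s) f_y (d − a/2) + A'_s f_y (d − d') = 330 × (28.8 − 3.7695) + 39.6 × (28.8 − 2.7) = 8260.1 + 1033.6 = 9293.7 kip·in = 9293.7/12 = 774.48 kip·ft.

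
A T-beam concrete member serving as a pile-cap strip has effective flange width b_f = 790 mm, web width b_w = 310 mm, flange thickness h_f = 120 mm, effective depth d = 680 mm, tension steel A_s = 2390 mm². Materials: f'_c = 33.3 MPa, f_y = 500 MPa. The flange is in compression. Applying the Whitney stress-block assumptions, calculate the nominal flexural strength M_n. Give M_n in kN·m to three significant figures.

Tension: T = A_s f_y = 2390 × 500 = 1195000 N.
Try a within the flange: a = T/(0.85 f'_c b_f) = 1195000/(0.85 × 33.3 × 790) = 53.44 mm.
Since a = 53.44 ≤ h_f = 120 mm, the stress block lies entirely in the flange; analyse as a rectangular beam of width b_f.
M_n = T(d − a/2) = 1195000 × (680 − 26.72) = 780.67 × 10⁶ N·mm.
M_n = 780.67 kN·m.

M_n ≈ 781 kN·m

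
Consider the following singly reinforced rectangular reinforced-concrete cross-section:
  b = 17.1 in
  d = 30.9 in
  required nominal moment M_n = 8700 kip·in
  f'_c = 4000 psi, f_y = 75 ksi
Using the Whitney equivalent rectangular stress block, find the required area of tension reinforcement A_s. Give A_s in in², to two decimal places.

A_s ≈ 4.11 in²

From M_n = 0.85 f'_c a b (d − a/2):
a = d − √(d² − 2M_n/(0.85 f'_c b)) = 30.9 − √(30.9² − 2 × 8700/(0.85 × 4 × 17.1)) = 5.297 in.
A_s = 0.85 f'_c a b / f_y = 0.85 × 4 × 5.297 × 17.1 / 75 = 4.106 in².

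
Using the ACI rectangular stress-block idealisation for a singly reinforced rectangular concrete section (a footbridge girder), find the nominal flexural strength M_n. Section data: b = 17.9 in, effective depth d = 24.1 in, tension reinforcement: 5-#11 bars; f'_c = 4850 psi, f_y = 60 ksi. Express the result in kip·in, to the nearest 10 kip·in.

M_n ≈ 9790 kip·in

A_s = 5 × 1.56 = 7.8 in².
T = A_s f_y = 7.8 × 60 = 468 kips.
a = T/(0.85 f'_c b) = 468/(0.85 × 4.85 × 17.9) = 6.342 in.
M_n = T(d − a/2) = 468 × (24.1 − 3.171) = 9794.8 kip·in.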